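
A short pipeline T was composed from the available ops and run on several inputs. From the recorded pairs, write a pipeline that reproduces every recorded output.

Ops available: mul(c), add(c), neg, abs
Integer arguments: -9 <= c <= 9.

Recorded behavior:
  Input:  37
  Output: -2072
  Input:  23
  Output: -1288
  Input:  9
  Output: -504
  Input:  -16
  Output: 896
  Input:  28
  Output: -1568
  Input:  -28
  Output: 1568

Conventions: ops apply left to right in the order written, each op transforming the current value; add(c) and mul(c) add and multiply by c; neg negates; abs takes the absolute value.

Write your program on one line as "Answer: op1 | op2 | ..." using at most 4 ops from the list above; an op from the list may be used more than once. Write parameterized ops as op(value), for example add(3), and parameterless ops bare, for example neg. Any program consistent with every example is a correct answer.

mul(-2) | mul(7) | mul(4)

Check, running the answer program on each example:
  37 -> -74 -> -518 -> -2072
  23 -> -46 -> -322 -> -1288
  9 -> -18 -> -126 -> -504
  -16 -> 32 -> 224 -> 896
  28 -> -56 -> -392 -> -1568
  -28 -> 56 -> 392 -> 1568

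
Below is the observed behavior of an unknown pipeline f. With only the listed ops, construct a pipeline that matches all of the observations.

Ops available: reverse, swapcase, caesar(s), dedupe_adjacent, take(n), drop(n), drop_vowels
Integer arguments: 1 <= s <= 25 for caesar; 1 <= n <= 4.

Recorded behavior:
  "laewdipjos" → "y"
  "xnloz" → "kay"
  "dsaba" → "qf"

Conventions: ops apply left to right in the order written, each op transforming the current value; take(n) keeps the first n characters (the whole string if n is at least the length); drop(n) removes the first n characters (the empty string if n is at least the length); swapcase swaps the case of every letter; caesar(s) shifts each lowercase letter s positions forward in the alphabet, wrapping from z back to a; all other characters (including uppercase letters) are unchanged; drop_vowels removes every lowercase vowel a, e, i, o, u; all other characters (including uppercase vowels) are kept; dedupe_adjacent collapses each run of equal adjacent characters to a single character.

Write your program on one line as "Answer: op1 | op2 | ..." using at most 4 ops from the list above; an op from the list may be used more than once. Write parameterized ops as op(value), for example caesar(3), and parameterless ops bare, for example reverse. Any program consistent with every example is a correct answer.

take(3) | drop_vowels | caesar(13)

Check, running the answer program on each example:
  "laewdipjos" -> "lae" -> "l" -> "y"
  "xnloz" -> "xnl" -> "xnl" -> "kay"
  "dsaba" -> "dsa" -> "ds" -> "qf"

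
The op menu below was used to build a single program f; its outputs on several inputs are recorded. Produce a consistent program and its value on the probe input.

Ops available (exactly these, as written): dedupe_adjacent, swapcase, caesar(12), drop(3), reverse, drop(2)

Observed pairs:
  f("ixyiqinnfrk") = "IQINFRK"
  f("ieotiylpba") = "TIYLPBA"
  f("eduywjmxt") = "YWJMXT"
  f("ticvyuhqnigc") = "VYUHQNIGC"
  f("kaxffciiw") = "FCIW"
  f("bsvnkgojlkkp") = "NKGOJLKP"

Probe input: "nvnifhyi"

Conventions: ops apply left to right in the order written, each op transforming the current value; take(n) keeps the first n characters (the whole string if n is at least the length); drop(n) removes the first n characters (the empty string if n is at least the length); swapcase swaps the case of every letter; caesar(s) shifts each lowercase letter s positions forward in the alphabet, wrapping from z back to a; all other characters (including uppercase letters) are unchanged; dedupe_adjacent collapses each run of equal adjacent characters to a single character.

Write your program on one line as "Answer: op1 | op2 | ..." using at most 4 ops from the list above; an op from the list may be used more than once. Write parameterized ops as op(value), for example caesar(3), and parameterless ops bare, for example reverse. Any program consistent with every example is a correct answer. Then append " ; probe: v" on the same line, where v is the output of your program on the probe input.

drop(3) | dedupe_adjacent | swapcase ; probe: "IFHYI"

Check, running the answer program on each example:
  "ixyiqinnfrk" -> "iqinnfrk" -> "iqinfrk" -> "IQINFRK"
  "ieotiylpba" -> "tiylpba" -> "tiylpba" -> "TIYLPBA"
  "eduywjmxt" -> "ywjmxt" -> "ywjmxt" -> "YWJMXT"
  "ticvyuhqnigc" -> "vyuhqnigc" -> "vyuhqnigc" -> "VYUHQNIGC"
  "kaxffciiw" -> "ffciiw" -> "fciw" -> "FCIW"
  "bsvnkgojlkkp" -> "nkgojlkkp" -> "nkgojlkp" -> "NKGOJLKP"
  probe: "nvnifhyi" -> "ifhyi" -> "ifhyi" -> "IFHYI"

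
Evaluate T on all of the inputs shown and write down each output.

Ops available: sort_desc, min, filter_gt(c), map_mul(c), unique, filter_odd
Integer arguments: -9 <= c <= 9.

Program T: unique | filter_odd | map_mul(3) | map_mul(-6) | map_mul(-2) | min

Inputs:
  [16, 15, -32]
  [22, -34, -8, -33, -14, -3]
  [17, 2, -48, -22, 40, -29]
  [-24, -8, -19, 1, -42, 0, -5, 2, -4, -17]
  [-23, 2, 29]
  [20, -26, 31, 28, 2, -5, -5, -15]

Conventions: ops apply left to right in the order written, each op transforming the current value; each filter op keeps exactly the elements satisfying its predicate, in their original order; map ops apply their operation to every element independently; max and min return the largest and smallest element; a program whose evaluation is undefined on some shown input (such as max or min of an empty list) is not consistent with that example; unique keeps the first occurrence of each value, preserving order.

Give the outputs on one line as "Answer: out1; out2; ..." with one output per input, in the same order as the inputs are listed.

540; -1188; -1044; -684; -828; -540

Execution, op by op:
  [16, 15, -32] -> [16, 15, -32] -> [15] -> [45] -> [-270] -> [540] -> 540
  [22, -34, -8, -33, -14, -3] -> [22, -34, -8, -33, -14, -3] -> [-33, -3] -> [-99, -9] -> [594, 54] -> [-1188, -108] -> -1188
  [17, 2, -48, -22, 40, -29] -> [17, 2, -48, -22, 40, -29] -> [17, -29] -> [51, -87] -> [-306, 522] -> [612, -1044] -> -1044
  [-24, -8, -19, 1, -42, 0, -5, 2, -4, -17] -> [-24, -8, -19, 1, -42, 0, -5, 2, -4, -17] -> [-19, 1, -5, -17] -> [-57, 3, -15, -51] -> [342, -18, 90, 306] -> [-684, 36, -180, -612] -> -684
  [-23, 2, 29] -> [-23, 2, 29] -> [-23, 29] -> [-69, 87] -> [414, -522] -> [-828, 1044] -> -828
  [20, -26, 31, 28, 2, -5, -5, -15] -> [20, -26, 31, 28, 2, -5, -15] -> [31, -5, -15] -> [93, -15, -45] -> [-558, 90, 270] -> [1116, -180, -540] -> -540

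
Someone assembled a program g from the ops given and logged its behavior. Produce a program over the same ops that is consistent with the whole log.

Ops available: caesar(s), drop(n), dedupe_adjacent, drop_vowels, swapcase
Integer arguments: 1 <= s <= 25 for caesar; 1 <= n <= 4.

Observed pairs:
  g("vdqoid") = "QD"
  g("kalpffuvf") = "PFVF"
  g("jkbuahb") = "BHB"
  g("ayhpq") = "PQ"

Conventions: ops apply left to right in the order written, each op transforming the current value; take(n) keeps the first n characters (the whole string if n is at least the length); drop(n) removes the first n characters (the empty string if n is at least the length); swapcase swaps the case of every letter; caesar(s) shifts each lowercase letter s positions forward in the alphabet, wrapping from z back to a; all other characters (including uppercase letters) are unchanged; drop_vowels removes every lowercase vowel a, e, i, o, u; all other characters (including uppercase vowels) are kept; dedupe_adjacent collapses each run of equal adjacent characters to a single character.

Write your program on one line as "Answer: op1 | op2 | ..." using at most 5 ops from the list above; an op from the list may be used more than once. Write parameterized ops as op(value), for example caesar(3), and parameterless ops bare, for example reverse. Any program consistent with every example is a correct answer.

drop_vowels | drop(2) | dedupe_adjacent | swapcase

Check, running the answer program on each example:
  "vdqoid" -> "vdqd" -> "qd" -> "qd" -> "QD"
  "kalpffuvf" -> "klpffvf" -> "pffvf" -> "pfvf" -> "PFVF"
  "jkbuahb" -> "jkbhb" -> "bhb" -> "bhb" -> "BHB"
  "ayhpq" -> "yhpq" -> "pq" -> "pq" -> "PQ"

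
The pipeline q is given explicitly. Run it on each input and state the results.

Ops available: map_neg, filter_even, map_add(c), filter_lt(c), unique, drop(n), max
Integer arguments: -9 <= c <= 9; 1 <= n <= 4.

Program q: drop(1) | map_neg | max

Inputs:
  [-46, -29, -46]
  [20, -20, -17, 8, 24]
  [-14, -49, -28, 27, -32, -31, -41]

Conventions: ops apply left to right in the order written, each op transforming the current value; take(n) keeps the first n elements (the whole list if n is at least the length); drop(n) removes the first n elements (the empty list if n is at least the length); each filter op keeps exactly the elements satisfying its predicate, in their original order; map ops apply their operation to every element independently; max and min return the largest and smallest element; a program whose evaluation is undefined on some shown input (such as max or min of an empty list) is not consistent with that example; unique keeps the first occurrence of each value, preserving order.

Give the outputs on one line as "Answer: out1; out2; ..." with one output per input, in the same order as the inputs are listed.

Execution, op by op:
  [-46, -29, -46] -> [-29, -46] -> [29, 46] -> 46
  [20, -20, -17, 8, 24] -> [-20, -17, 8, 24] -> [20, 17, -8, -24] -> 20
  [-14, -49, -28, 27, -32, -31, -41] -> [-49, -28, 27, -32, -31, -41] -> [49, 28, -27, 32, 31, 41] -> 49

46; 20; 49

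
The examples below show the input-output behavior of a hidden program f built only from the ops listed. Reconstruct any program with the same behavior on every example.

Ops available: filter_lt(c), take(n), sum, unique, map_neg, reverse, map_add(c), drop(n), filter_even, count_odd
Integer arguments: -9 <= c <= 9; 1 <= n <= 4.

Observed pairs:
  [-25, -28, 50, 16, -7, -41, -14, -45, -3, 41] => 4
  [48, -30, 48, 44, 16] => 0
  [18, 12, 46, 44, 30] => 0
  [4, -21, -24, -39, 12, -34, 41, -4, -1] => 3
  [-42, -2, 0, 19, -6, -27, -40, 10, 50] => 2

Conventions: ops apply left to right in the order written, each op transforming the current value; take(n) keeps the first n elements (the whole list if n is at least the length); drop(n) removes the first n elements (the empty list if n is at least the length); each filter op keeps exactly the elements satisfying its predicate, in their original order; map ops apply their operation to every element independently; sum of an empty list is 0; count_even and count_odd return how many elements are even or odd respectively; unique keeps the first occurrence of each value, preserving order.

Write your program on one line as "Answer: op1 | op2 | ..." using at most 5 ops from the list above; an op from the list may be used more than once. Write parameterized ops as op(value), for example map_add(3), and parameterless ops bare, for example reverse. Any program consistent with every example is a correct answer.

reverse | unique | map_neg | drop(2) | count_odd

Check, running the answer program on each example:
  [-25, -28, 50, 16, -7, -41, -14, -45, -3, 41] -> [41, -3, -45, -14, -41, -7, 16, 50, -28, -25] -> [41, -3, -45, -14, -41, -7, 16, 50, -28, -25] -> [-41, 3, 45, 14, 41, 7, -16, -50, 28, 25] -> [45, 14, 41, 7, -16, -50, 28, 25] -> 4
  [48, -30, 48, 44, 16] -> [16, 44, 48, -30, 48] -> [16, 44, 48, -30] -> [-16, -44, -48, 30] -> [-48, 30] -> 0
  [18, 12, 46, 44, 30] -> [30, 44, 46, 12, 18] -> [30, 44, 46, 12, 18] -> [-30, -44, -46, -12, -18] -> [-46, -12, -18] -> 0
  [4, -21, -24, -39, 12, -34, 41, -4, -1] -> [-1, -4, 41, -34, 12, -39, -24, -21, 4] -> [-1, -4, 41, -34, 12, -39, -24, -21, 4] -> [1, 4, -41, 34, -12, 39, 24, 21, -4] -> [-41, 34, -12, 39, 24, 21, -4] -> 3
  [-42, -2, 0, 19, -6, -27, -40, 10, 50] -> [50, 10, -40, -27, -6, 19, 0, -2, -42] -> [50, 10, -40, -27, -6, 19, 0, -2, -42] -> [-50, -10, 40, 27, 6, -19, 0, 2, 42] -> [40, 27, 6, -19, 0, 2, 42] -> 2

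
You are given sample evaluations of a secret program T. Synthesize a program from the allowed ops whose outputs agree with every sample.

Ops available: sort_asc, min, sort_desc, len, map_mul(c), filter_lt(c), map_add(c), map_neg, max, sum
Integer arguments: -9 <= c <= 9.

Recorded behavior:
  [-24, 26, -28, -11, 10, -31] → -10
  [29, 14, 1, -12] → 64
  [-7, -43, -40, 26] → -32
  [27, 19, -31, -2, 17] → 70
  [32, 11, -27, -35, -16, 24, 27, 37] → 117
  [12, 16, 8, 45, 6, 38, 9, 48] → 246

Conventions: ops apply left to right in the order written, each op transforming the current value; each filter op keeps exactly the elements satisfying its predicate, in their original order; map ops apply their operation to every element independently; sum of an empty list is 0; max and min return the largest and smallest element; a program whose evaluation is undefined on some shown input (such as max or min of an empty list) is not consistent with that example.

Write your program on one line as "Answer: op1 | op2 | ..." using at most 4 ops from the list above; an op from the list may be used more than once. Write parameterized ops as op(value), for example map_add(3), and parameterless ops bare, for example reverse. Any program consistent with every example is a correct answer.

sort_asc | map_add(8) | sum

Check, running the answer program on each example:
  [-24, 26, -28, -11, 10, -31] -> [-31, -28, -24, -11, 10, 26] -> [-23, -20, -16, -3, 18, 34] -> -10
  [29, 14, 1, -12] -> [-12, 1, 14, 29] -> [-4, 9, 22, 37] -> 64
  [-7, -43, -40, 26] -> [-43, -40, -7, 26] -> [-35, -32, 1, 34] -> -32
  [27, 19, -31, -2, 17] -> [-31, -2, 17, 19, 27] -> [-23, 6, 25, 27, 35] -> 70
  [32, 11, -27, -35, -16, 24, 27, 37] -> [-35, -27, -16, 11, 24, 27, 32, 37] -> [-27, -19, -8, 19, 32, 35, 40, 45] -> 117
  [12, 16, 8, 45, 6, 38, 9, 48] -> [6, 8, 9, 12, 16, 38, 45, 48] -> [14, 16, 17, 20, 24, 46, 53, 56] -> 246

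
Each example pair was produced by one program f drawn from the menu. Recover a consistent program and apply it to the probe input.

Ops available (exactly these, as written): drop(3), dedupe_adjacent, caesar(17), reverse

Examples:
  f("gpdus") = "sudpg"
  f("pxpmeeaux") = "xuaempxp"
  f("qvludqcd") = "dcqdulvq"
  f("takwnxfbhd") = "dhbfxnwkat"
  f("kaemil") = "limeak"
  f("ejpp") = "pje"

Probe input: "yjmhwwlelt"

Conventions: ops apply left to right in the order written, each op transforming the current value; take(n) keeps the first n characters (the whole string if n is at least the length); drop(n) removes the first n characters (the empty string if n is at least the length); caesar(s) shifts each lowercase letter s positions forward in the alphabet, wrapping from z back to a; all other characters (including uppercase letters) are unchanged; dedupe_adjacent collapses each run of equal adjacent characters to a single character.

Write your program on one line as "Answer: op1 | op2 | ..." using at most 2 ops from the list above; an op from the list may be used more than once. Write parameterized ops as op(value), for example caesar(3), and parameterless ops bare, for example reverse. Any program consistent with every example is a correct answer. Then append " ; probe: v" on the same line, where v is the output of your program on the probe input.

reverse | dedupe_adjacent ; probe: "tlelwhmjy"

Check, running the answer program on each example:
  "gpdus" -> "sudpg" -> "sudpg"
  "pxpmeeaux" -> "xuaeempxp" -> "xuaempxp"
  "qvludqcd" -> "dcqdulvq" -> "dcqdulvq"
  "takwnxfbhd" -> "dhbfxnwkat" -> "dhbfxnwkat"
  "kaemil" -> "limeak" -> "limeak"
  "ejpp" -> "ppje" -> "pje"
  probe: "yjmhwwlelt" -> "tlelwwhmjy" -> "tlelwhmjy"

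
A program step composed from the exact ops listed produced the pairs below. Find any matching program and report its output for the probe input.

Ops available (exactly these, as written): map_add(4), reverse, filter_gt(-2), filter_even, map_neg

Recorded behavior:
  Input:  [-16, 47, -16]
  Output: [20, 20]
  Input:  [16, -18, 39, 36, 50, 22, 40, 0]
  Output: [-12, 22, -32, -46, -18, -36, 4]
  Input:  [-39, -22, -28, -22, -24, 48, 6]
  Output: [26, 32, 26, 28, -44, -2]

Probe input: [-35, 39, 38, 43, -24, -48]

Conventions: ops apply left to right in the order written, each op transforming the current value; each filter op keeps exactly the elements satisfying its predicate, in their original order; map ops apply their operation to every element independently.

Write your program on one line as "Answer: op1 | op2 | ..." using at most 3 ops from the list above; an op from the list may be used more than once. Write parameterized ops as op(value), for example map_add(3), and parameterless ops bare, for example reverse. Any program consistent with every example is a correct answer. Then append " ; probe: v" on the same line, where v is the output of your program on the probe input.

map_neg | map_add(4) | filter_even ; probe: [-34, 28, 52]

Check, running the answer program on each example:
  [-16, 47, -16] -> [16, -47, 16] -> [20, -43, 20] -> [20, 20]
  [16, -18, 39, 36, 50, 22, 40, 0] -> [-16, 18, -39, -36, -50, -22, -40, 0] -> [-12, 22, -35, -32, -46, -18, -36, 4] -> [-12, 22, -32, -46, -18, -36, 4]
  [-39, -22, -28, -22, -24, 48, 6] -> [39, 22, 28, 22, 24, -48, -6] -> [43, 26, 32, 26, 28, -44, -2] -> [26, 32, 26, 28, -44, -2]
  probe: [-35, 39, 38, 43, -24, -48] -> [35, -39, -38, -43, 24, 48] -> [39, -35, -34, -39, 28, 52] -> [-34, 28, 52]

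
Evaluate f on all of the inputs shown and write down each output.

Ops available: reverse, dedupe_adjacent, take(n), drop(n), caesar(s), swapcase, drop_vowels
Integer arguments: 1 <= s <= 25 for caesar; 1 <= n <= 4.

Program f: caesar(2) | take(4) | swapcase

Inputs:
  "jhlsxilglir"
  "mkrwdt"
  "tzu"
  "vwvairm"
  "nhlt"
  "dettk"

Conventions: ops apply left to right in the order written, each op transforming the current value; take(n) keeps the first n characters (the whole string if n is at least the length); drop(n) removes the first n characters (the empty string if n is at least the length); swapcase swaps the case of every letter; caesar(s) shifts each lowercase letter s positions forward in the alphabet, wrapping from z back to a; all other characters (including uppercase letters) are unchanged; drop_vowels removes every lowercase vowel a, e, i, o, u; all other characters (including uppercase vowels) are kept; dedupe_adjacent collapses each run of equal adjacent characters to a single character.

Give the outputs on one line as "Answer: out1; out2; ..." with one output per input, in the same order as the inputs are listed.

"LJNU"; "OMTY"; "VBW"; "XYXC"; "PJNV"; "FGVV"

Execution, op by op:
  "jhlsxilglir" -> "ljnuzkninkt" -> "ljnu" -> "LJNU"
  "mkrwdt" -> "omtyfv" -> "omty" -> "OMTY"
  "tzu" -> "vbw" -> "vbw" -> "VBW"
  "vwvairm" -> "xyxckto" -> "xyxc" -> "XYXC"
  "nhlt" -> "pjnv" -> "pjnv" -> "PJNV"
  "dettk" -> "fgvvm" -> "fgvv" -> "FGVV"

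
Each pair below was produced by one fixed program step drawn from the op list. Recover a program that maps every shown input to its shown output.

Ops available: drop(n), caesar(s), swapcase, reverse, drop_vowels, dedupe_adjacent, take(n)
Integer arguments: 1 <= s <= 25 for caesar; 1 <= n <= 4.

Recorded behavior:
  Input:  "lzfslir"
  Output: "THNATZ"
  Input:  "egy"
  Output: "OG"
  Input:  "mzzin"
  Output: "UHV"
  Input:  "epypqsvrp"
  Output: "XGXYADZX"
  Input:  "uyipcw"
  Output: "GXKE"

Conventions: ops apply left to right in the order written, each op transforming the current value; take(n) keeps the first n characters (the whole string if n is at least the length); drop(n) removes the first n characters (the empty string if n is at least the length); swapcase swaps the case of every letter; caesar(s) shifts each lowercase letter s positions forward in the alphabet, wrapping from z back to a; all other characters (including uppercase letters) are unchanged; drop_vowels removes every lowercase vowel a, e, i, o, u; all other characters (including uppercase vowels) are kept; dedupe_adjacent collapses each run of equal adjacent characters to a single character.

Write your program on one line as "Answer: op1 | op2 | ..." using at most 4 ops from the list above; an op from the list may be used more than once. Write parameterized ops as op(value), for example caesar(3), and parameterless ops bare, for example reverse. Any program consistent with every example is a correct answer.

drop_vowels | dedupe_adjacent | caesar(8) | swapcase

Check, running the answer program on each example:
  "lzfslir" -> "lzfslr" -> "lzfslr" -> "thnatz" -> "THNATZ"
  "egy" -> "gy" -> "gy" -> "og" -> "OG"
  "mzzin" -> "mzzn" -> "mzn" -> "uhv" -> "UHV"
  "epypqsvrp" -> "pypqsvrp" -> "pypqsvrp" -> "xgxyadzx" -> "XGXYADZX"
  "uyipcw" -> "ypcw" -> "ypcw" -> "gxke" -> "GXKE"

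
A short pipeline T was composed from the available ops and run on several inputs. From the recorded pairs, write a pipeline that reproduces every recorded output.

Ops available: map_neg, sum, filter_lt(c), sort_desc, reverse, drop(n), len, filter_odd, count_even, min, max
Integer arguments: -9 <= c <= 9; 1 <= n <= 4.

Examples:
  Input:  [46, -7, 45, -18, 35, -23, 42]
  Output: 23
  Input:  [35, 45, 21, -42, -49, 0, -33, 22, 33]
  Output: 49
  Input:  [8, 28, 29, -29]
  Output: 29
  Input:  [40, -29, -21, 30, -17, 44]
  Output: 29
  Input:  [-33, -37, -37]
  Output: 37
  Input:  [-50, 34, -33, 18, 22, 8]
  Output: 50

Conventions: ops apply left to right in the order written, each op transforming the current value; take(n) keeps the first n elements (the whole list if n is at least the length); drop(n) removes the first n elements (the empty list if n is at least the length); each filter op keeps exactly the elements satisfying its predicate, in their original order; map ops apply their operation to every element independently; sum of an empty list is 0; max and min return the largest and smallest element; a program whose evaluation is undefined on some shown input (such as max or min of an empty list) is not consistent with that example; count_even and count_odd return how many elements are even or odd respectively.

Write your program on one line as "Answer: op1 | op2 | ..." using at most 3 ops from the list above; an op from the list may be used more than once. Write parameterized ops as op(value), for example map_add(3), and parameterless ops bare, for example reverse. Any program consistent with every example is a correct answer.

map_neg | max

Check, running the answer program on each example:
  [46, -7, 45, -18, 35, -23, 42] -> [-46, 7, -45, 18, -35, 23, -42] -> 23
  [35, 45, 21, -42, -49, 0, -33, 22, 33] -> [-35, -45, -21, 42, 49, 0, 33, -22, -33] -> 49
  [8, 28, 29, -29] -> [-8, -28, -29, 29] -> 29
  [40, -29, -21, 30, -17, 44] -> [-40, 29, 21, -30, 17, -44] -> 29
  [-33, -37, -37] -> [33, 37, 37] -> 37
  [-50, 34, -33, 18, 22, 8] -> [50, -34, 33, -18, -22, -8] -> 50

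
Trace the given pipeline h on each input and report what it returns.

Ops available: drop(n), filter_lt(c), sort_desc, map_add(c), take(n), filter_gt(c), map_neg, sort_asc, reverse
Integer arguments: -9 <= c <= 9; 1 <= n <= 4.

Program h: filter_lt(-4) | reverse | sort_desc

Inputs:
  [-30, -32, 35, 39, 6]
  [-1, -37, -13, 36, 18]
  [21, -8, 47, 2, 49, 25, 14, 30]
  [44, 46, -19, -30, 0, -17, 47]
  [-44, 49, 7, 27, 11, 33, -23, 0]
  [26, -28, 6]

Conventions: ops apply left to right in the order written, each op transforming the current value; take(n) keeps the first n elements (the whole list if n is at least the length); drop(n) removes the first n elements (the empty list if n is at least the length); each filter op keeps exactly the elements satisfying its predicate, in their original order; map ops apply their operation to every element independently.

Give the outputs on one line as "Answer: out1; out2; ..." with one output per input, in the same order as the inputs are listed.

[-30, -32]; [-13, -37]; [-8]; [-17, -19, -30]; [-23, -44]; [-28]

Execution, op by op:
  [-30, -32, 35, 39, 6] -> [-30, -32] -> [-32, -30] -> [-30, -32]
  [-1, -37, -13, 36, 18] -> [-37, -13] -> [-13, -37] -> [-13, -37]
  [21, -8, 47, 2, 49, 25, 14, 30] -> [-8] -> [-8] -> [-8]
  [44, 46, -19, -30, 0, -17, 47] -> [-19, -30, -17] -> [-17, -30, -19] -> [-17, -19, -30]
  [-44, 49, 7, 27, 11, 33, -23, 0] -> [-44, -23] -> [-23, -44] -> [-23, -44]
  [26, -28, 6] -> [-28] -> [-28] -> [-28]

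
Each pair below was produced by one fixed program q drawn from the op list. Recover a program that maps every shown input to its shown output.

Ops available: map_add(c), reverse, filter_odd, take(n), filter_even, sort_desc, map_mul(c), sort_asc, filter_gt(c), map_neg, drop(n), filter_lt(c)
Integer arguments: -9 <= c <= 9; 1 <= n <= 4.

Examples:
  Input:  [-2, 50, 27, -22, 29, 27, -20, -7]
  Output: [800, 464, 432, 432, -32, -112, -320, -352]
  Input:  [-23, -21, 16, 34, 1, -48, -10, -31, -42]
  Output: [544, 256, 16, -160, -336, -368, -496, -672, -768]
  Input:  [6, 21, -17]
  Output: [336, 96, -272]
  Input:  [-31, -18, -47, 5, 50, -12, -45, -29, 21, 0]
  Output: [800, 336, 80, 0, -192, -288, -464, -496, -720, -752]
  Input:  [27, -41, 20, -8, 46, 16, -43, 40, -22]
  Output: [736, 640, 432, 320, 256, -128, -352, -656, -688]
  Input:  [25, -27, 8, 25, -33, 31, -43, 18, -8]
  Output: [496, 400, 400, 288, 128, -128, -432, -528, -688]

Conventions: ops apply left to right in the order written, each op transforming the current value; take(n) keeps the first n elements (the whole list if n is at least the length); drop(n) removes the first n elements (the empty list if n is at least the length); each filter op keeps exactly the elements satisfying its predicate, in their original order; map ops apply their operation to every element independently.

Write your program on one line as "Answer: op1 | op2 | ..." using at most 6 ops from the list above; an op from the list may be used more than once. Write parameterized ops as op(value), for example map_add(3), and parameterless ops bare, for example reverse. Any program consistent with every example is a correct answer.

map_mul(-2) | sort_desc | map_mul(-2) | sort_desc | map_mul(4)

Check, running the answer program on each example:
  [-2, 50, 27, -22, 29, 27, -20, -7] -> [4, -100, -54, 44, -58, -54, 40, 14] -> [44, 40, 14, 4, -54, -54, -58, -100] -> [-88, -80, -28, -8, 108, 108, 116, 200] -> [200, 116, 108, 108, -8, -28, -80, -88] -> [800, 464, 432, 432, -32, -112, -320, -352]
  [-23, -21, 16, 34, 1, -48, -10, -31, -42] -> [46, 42, -32, -68, -2, 96, 20, 62, 84] -> [96, 84, 62, 46, 42, 20, -2, -32, -68] -> [-192, -168, -124, -92, -84, -40, 4, 64, 136] -> [136, 64, 4, -40, -84, -92, -124, -168, -192] -> [544, 256, 16, -160, -336, -368, -496, -672, -768]
  [6, 21, -17] -> [-12, -42, 34] -> [34, -12, -42] -> [-68, 24, 84] -> [84, 24, -68] -> [336, 96, -272]
  [-31, -18, -47, 5, 50, -12, -45, -29, 21, 0] -> [62, 36, 94, -10, -100, 24, 90, 58, -42, 0] -> [94, 90, 62, 58, 36, 24, 0, -10, -42, -100] -> [-188, -180, -124, -116, -72, -48, 0, 20, 84, 200] -> [200, 84, 20, 0, -48, -72, -116, -124, -180, -188] -> [800, 336, 80, 0, -192, -288, -464, -496, -720, -752]
  [27, -41, 20, -8, 46, 16, -43, 40, -22] -> [-54, 82, -40, 16, -92, -32, 86, -80, 44] -> [86, 82, 44, 16, -32, -40, -54, -80, -92] -> [-172, -164, -88, -32, 64, 80, 108, 160, 184] -> [184, 160, 108, 80, 64, -32, -88, -164, -172] -> [736, 640, 432, 320, 256, -128, -352, -656, -688]
  [25, -27, 8, 25, -33, 31, -43, 18, -8] -> [-50, 54, -16, -50, 66, -62, 86, -36, 16] -> [86, 66, 54, 16, -16, -36, -50, -50, -62] -> [-172, -132, -108, -32, 32, 72, 100, 100, 124] -> [124, 100, 100, 72, 32, -32, -108, -132, -172] -> [496, 400, 400, 288, 128, -128, -432, -528, -688]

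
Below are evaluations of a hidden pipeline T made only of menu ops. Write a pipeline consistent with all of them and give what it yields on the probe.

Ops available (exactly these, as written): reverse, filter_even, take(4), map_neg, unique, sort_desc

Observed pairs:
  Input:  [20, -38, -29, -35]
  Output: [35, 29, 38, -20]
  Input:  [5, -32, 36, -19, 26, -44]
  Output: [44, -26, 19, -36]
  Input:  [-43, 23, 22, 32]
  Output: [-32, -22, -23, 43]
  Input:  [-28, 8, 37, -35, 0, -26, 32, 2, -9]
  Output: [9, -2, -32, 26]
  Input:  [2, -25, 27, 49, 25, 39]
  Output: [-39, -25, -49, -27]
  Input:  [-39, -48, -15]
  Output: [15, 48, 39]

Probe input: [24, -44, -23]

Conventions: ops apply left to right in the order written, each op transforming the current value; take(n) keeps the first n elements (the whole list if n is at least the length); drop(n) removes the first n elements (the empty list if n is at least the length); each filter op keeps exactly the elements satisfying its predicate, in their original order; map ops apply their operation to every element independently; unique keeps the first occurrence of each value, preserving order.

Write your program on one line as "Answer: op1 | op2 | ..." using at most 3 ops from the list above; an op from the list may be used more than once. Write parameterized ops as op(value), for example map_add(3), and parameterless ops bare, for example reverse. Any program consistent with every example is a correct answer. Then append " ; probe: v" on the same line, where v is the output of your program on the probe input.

map_neg | reverse | take(4) ; probe: [23, 44, -24]

Check, running the answer program on each example:
  [20, -38, -29, -35] -> [-20, 38, 29, 35] -> [35, 29, 38, -20] -> [35, 29, 38, -20]
  [5, -32, 36, -19, 26, -44] -> [-5, 32, -36, 19, -26, 44] -> [44, -26, 19, -36, 32, -5] -> [44, -26, 19, -36]
  [-43, 23, 22, 32] -> [43, -23, -22, -32] -> [-32, -22, -23, 43] -> [-32, -22, -23, 43]
  [-28, 8, 37, -35, 0, -26, 32, 2, -9] -> [28, -8, -37, 35, 0, 26, -32, -2, 9] -> [9, -2, -32, 26, 0, 35, -37, -8, 28] -> [9, -2, -32, 26]
  [2, -25, 27, 49, 25, 39] -> [-2, 25, -27, -49, -25, -39] -> [-39, -25, -49, -27, 25, -2] -> [-39, -25, -49, -27]
  [-39, -48, -15] -> [39, 48, 15] -> [15, 48, 39] -> [15, 48, 39]
  probe: [24, -44, -23] -> [-24, 44, 23] -> [23, 44, -24] -> [23, 44, -24]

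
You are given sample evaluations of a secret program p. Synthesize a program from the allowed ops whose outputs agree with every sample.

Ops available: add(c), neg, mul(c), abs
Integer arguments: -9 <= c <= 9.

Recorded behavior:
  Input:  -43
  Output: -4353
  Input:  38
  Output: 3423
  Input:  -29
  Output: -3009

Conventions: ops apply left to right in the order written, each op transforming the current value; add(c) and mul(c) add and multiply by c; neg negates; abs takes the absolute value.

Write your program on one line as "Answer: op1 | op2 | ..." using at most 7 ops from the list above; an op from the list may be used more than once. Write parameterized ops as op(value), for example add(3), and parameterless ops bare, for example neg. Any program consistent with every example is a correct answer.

mul(-4) | add(9) | neg | mul(-3) | mul(-8) | add(-9)

Check, running the answer program on each example:
  -43 -> 172 -> 181 -> -181 -> 543 -> -4344 -> -4353
  38 -> -152 -> -143 -> 143 -> -429 -> 3432 -> 3423
  -29 -> 116 -> 125 -> -125 -> 375 -> -3000 -> -3009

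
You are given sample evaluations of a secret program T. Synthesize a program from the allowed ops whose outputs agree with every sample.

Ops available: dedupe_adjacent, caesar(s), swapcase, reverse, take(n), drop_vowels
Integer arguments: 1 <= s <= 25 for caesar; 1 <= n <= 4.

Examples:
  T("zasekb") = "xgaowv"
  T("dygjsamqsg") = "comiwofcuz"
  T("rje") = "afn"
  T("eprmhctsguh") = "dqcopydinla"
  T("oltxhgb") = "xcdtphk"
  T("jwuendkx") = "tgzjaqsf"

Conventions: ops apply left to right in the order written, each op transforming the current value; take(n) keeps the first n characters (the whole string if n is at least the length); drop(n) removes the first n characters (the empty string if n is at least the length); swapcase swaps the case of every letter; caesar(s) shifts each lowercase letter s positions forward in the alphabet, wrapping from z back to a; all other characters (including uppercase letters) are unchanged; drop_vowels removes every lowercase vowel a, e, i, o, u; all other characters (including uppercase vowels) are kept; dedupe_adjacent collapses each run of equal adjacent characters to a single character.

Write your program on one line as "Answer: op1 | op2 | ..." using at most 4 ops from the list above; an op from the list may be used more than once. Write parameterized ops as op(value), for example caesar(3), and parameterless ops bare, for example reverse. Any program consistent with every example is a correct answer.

caesar(21) | reverse | caesar(1)

Check, running the answer program on each example:
  "zasekb" -> "uvnzfw" -> "wfznvu" -> "xgaowv"
  "dygjsamqsg" -> "ytbenvhlnb" -> "bnlhvnebty" -> "comiwofcuz"
  "rje" -> "mez" -> "zem" -> "afn"
  "eprmhctsguh" -> "zkmhcxonbpc" -> "cpbnoxchmkz" -> "dqcopydinla"
  "oltxhgb" -> "jgoscbw" -> "wbcsogj" -> "xcdtphk"
  "jwuendkx" -> "erpziyfs" -> "sfyizpre" -> "tgzjaqsf"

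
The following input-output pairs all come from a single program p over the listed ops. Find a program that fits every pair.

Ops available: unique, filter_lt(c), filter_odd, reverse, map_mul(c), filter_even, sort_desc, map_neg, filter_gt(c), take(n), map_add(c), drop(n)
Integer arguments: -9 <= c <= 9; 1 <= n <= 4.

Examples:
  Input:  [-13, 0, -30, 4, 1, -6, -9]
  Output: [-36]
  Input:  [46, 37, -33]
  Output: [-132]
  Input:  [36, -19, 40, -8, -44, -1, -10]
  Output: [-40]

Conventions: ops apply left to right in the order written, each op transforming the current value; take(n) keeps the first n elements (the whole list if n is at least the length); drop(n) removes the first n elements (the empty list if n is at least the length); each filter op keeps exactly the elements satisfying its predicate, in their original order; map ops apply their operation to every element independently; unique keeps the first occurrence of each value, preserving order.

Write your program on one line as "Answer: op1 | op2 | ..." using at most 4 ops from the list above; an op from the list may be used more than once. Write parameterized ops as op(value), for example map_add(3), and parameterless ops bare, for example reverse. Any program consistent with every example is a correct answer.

reverse | take(1) | map_mul(4)

Check, running the answer program on each example:
  [-13, 0, -30, 4, 1, -6, -9] -> [-9, -6, 1, 4, -30, 0, -13] -> [-9] -> [-36]
  [46, 37, -33] -> [-33, 37, 46] -> [-33] -> [-132]
  [36, -19, 40, -8, -44, -1, -10] -> [-10, -1, -44, -8, 40, -19, 36] -> [-10] -> [-40]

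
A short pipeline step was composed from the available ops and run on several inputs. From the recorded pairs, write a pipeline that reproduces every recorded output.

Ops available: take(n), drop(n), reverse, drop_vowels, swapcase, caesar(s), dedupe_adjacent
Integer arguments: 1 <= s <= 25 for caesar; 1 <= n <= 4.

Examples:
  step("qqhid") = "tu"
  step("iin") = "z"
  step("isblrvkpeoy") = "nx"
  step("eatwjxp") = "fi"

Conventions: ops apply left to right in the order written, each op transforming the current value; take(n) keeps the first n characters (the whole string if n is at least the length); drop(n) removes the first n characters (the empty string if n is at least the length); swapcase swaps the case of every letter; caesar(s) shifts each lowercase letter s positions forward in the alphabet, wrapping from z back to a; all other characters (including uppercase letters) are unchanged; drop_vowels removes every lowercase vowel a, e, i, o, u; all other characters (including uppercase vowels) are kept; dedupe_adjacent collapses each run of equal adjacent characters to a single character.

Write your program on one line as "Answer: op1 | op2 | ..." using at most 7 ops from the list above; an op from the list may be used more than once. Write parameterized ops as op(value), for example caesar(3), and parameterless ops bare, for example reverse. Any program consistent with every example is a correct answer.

swapcase | drop(2) | swapcase | take(3) | take(2) | caesar(12)

Check, running the answer program on each example:
  "qqhid" -> "QQHID" -> "HID" -> "hid" -> "hid" -> "hi" -> "tu"
  "iin" -> "IIN" -> "N" -> "n" -> "n" -> "n" -> "z"
  "isblrvkpeoy" -> "ISBLRVKPEOY" -> "BLRVKPEOY" -> "blrvkpeoy" -> "blr" -> "bl" -> "nx"
  "eatwjxp" -> "EATWJXP" -> "TWJXP" -> "twjxp" -> "twj" -> "tw" -> "fi"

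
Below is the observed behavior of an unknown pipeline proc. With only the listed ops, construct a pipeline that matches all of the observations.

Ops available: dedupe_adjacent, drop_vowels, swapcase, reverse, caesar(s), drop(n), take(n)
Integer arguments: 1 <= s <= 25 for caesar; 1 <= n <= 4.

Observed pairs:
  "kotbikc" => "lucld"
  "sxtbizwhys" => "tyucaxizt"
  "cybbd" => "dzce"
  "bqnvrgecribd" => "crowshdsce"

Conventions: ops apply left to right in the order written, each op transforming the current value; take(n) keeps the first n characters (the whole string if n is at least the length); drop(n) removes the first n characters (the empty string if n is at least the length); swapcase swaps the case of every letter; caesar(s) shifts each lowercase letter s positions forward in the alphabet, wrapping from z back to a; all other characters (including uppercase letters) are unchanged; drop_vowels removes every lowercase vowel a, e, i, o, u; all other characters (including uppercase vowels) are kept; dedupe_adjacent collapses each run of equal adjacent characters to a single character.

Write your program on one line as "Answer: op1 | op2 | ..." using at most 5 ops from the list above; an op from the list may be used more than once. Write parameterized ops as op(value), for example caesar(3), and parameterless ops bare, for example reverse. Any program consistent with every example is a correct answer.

drop_vowels | caesar(25) | dedupe_adjacent | caesar(2)

Check, running the answer program on each example:
  "kotbikc" -> "ktbkc" -> "jsajb" -> "jsajb" -> "lucld"
  "sxtbizwhys" -> "sxtbzwhys" -> "rwsayvgxr" -> "rwsayvgxr" -> "tyucaxizt"
  "cybbd" -> "cybbd" -> "bxaac" -> "bxac" -> "dzce"
  "bqnvrgecribd" -> "bqnvrgcrbd" -> "apmuqfbqac" -> "apmuqfbqac" -> "crowshdsce"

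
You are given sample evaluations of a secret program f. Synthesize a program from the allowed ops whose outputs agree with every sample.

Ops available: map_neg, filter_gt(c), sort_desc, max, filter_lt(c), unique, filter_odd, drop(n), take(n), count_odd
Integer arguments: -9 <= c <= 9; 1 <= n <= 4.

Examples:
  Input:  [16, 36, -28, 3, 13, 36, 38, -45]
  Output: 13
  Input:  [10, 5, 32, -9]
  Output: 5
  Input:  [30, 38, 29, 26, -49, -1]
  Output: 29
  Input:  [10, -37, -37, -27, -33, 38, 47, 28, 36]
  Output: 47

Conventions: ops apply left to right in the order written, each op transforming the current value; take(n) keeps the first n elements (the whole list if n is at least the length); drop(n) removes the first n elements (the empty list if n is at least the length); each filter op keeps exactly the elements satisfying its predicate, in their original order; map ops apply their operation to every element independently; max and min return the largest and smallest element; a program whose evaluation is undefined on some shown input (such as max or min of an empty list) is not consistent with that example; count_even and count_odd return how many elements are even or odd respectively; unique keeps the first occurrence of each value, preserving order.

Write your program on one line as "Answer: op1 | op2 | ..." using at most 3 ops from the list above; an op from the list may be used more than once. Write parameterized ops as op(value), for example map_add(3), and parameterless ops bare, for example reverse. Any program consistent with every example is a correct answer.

filter_odd | max

Check, running the answer program on each example:
  [16, 36, -28, 3, 13, 36, 38, -45] -> [3, 13, -45] -> 13
  [10, 5, 32, -9] -> [5, -9] -> 5
  [30, 38, 29, 26, -49, -1] -> [29, -49, -1] -> 29
  [10, -37, -37, -27, -33, 38, 47, 28, 36] -> [-37, -37, -27, -33, 47] -> 47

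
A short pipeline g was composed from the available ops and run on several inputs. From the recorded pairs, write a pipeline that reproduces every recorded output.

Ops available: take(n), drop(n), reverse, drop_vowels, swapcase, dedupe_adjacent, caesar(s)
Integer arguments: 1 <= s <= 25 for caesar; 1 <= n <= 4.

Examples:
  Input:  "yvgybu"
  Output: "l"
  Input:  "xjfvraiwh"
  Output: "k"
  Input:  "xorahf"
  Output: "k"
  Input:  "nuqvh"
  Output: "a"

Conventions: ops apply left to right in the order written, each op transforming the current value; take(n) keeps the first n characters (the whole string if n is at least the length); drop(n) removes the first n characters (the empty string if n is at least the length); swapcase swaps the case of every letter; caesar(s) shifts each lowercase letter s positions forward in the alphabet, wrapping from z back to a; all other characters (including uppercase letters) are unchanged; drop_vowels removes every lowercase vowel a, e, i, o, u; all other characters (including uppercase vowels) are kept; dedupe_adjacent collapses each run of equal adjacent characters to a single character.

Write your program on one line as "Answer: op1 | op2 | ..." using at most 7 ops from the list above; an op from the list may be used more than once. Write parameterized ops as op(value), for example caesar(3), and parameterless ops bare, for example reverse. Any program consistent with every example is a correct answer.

swapcase | take(2) | swapcase | take(1) | caesar(19) | caesar(20)

Check, running the answer program on each example:
  "yvgybu" -> "YVGYBU" -> "YV" -> "yv" -> "y" -> "r" -> "l"
  "xjfvraiwh" -> "XJFVRAIWH" -> "XJ" -> "xj" -> "x" -> "q" -> "k"
  "xorahf" -> "XORAHF" -> "XO" -> "xo" -> "x" -> "q" -> "k"
  "nuqvh" -> "NUQVH" -> "NU" -> "nu" -> "n" -> "g" -> "a"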